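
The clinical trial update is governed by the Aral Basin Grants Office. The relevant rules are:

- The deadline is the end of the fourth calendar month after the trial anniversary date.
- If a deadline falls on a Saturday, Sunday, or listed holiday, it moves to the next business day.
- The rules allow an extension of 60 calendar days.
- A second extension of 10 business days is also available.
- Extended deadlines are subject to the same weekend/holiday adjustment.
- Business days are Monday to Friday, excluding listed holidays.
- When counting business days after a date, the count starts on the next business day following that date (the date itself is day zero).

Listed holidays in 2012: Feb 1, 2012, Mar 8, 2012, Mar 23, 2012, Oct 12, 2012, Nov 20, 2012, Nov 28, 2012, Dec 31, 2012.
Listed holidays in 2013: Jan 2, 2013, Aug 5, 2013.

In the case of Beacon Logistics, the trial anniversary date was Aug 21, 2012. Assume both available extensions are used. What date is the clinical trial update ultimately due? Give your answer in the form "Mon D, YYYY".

Mar 18, 2013

4 months after Aug 21, 2012 is December 2012; that month ends on Dec 31, 2012.
Dec 31, 2012 is a listed holiday, so it moves to the next business day, Jan 1, 2013 (Tuesday).
Add the 60 calendar-day extension to Jan 1, 2013: Mar 2, 2013.
Because Mar 2, 2013 is a Saturday, the deadline becomes Mar 4, 2013 (Monday).
The 10-business-day extension runs from Mar 4, 2013 to Mar 18, 2013.
Mar 18, 2013 falls on a Monday, which is a business day, so no adjustment is needed.
Final deadline: Mar 18, 2013.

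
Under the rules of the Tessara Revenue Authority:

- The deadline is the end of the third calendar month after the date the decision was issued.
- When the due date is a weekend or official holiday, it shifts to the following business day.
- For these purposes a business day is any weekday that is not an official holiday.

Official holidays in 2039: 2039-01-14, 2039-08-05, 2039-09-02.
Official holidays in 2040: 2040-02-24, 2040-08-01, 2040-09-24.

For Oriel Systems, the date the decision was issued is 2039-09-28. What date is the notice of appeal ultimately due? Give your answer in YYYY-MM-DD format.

3 months after 2039-09-28 falls in December 2039; the last day of that month is 2039-12-31.
2039-12-31 falls on a Saturday. Rolling to the next business day gives 2040-01-02, a Monday.
Final deadline: 2040-01-02.

2040-01-02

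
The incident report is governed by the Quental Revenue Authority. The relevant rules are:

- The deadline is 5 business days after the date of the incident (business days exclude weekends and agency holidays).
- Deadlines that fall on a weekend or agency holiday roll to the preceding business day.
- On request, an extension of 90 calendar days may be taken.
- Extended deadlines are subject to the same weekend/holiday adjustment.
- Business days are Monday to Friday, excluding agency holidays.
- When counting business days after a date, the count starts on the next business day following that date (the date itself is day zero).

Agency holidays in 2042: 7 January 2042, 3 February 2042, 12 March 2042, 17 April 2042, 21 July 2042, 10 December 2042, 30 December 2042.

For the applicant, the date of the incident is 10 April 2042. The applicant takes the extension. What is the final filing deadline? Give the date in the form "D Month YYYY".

17 July 2042

Counting 5 business days after 10 April 2042 (skipping weekends and listed holidays) reaches 18 April 2042.
Since 18 April 2042 is a Friday and not a holiday, the date is unchanged.
The 90-calendar-day extension moves the deadline from 18 April 2042 to 17 July 2042.
17 July 2042 is a Thursday and not a listed holiday, so it stands.
Final deadline: 17 July 2042.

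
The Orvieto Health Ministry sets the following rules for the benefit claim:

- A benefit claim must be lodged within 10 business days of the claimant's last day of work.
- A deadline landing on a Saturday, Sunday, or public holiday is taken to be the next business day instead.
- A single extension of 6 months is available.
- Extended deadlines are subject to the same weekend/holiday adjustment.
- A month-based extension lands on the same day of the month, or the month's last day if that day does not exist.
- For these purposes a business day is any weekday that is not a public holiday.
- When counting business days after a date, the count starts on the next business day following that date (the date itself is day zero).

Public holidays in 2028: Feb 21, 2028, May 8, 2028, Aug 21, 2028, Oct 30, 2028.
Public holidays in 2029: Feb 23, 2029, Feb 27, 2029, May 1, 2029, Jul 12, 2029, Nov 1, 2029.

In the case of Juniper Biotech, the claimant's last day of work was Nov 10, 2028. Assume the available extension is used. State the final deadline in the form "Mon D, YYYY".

May 24, 2029

Starting the day after Nov 10, 2028 and counting 10 business days lands on Nov 24, 2028.
Since Nov 24, 2028 is a Friday and not a holiday, the date is unchanged.
The 6 months extension carries Nov 24, 2028 to May 24, 2029.
Since May 24, 2029 is a Thursday and not a holiday, the date is unchanged.
The final due date is May 24, 2029.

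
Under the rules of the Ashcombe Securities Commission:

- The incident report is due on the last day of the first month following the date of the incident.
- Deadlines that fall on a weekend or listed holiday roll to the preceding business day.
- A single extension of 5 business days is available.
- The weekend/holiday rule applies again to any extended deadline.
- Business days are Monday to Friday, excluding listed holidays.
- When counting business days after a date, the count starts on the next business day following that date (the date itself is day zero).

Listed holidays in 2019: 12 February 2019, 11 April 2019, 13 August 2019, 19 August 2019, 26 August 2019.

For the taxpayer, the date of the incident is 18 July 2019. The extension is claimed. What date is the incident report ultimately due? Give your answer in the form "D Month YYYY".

The first month after 18 July 2019 is August 2019, whose last day is 31 August 2019.
31 August 2019 is a Saturday, so it moves to the preceding business day, 30 August 2019 (Friday).
Counting 5 further business days from 30 August 2019 reaches 6 September 2019.
6 September 2019 is a Friday and not a listed holiday, so it stands.
Final deadline: 6 September 2019.

6 September 2019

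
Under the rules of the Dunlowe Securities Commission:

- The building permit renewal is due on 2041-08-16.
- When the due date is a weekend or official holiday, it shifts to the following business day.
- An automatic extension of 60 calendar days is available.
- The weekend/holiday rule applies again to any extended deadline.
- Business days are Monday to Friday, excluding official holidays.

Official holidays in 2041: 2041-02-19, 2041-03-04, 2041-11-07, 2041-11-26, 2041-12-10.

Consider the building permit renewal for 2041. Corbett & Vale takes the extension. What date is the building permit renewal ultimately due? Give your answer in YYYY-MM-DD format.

The statutory due date is 2041-08-16.
2041-08-16 (Friday) is already a business day.
Applying the 60-calendar-day extension: 2041-08-16 + 60 days = 2041-10-15.
Since 2041-10-15 is a Tuesday and not a holiday, the date is unchanged.
Deadline: 2041-10-15.

2041-10-15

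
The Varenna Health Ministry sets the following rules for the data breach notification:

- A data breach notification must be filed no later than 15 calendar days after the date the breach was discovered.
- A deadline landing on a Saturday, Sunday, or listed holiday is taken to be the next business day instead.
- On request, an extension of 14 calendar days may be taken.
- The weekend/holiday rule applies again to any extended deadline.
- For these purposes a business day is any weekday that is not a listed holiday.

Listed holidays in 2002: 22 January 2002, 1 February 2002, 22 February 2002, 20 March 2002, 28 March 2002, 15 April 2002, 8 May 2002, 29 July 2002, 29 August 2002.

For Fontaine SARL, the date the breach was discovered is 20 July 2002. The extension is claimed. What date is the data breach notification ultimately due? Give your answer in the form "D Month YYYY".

19 August 2002

15 calendar days after 20 July 2002 is 4 August 2002.
4 August 2002 is a Sunday; the next business day is 5 August 2002 (Monday).
The 14-calendar-day extension moves the deadline from 5 August 2002 to 19 August 2002.
19 August 2002 is a Monday and not a listed holiday, so it stands.
Deadline: 19 August 2002.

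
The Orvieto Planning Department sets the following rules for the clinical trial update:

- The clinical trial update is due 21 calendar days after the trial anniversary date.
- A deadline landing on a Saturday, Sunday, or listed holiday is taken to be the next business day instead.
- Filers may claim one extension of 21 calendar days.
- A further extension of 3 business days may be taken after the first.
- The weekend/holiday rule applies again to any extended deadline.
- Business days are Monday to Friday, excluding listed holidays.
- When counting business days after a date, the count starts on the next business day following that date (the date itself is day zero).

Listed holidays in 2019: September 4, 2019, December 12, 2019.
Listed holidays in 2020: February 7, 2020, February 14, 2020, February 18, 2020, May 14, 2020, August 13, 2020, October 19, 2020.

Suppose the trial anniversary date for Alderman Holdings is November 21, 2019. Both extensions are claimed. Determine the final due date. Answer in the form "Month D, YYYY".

21 calendar days after November 21, 2019 is December 12, 2019.
December 12, 2019 falls on a listed holiday. Rolling to the next business day gives December 13, 2019, a Friday.
With the 21-day extension, December 13, 2019 becomes January 3, 2020.
January 3, 2020 (Friday) is already a business day.
Counting 3 further business days from January 3, 2020 reaches January 8, 2020.
January 8, 2020 falls on a Wednesday, which is a business day, so no adjustment is needed.
The final due date is January 8, 2020.

January 8, 2020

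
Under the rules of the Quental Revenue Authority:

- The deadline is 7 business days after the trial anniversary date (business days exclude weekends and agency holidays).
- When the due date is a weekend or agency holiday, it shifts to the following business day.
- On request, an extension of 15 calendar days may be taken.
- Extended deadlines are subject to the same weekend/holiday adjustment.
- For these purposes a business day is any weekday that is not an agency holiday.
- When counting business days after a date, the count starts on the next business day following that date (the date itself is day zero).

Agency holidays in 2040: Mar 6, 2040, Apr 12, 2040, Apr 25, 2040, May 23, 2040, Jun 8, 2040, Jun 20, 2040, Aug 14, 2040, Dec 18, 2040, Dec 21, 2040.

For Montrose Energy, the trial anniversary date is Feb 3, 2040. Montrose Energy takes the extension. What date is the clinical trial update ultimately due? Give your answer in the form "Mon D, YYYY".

Feb 29, 2040

Starting the day after Feb 3, 2040 and counting 7 business days lands on Feb 14, 2040.
Since Feb 14, 2040 is a Tuesday and not a holiday, the date is unchanged.
With the 15-day extension, Feb 14, 2040 becomes Feb 29, 2040.
Feb 29, 2040 (Wednesday) is already a business day.
Deadline: Feb 29, 2040.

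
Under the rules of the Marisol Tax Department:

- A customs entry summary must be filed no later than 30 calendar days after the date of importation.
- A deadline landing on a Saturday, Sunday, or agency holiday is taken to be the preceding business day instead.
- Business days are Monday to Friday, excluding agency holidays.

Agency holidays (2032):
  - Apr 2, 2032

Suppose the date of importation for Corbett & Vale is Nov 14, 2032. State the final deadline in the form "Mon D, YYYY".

Dec 14, 2032

Trigger date Nov 14, 2032 + 30 calendar days = Dec 14, 2032.
Dec 14, 2032 (Tuesday) is already a business day.
The final due date is Dec 14, 2032.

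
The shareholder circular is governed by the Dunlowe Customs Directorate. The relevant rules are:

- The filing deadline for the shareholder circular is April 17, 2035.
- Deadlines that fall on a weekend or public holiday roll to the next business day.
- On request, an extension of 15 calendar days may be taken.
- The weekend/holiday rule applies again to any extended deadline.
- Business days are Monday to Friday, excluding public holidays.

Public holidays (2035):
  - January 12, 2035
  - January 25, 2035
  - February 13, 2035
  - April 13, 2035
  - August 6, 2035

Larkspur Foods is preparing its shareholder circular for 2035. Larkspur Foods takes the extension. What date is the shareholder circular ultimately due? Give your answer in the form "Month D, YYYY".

The stated deadline is April 17, 2035.
Since April 17, 2035 is a Tuesday and not a holiday, the date is unchanged.
The 15-calendar-day extension moves the deadline from April 17, 2035 to May 2, 2035.
May 2, 2035 (Wednesday) is already a business day.
Final deadline: May 2, 2035.

May 2, 2035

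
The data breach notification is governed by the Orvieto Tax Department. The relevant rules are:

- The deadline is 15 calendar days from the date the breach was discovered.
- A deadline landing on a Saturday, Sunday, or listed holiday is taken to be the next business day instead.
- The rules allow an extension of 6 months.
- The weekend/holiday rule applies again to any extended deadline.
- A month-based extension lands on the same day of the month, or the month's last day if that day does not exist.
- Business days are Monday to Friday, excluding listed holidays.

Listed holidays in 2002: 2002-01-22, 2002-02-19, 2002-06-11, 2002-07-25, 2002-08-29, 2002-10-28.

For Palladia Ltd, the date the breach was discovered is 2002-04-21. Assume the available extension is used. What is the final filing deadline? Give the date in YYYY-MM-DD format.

15 calendar days after 2002-04-21 is 2002-05-06.
2002-05-06 (Monday) is already a business day.
Add 6 months to 2002-05-06: 2002-11-06.
Since 2002-11-06 is a Wednesday and not a holiday, the date is unchanged.
The final due date is 2002-11-06.

2002-11-06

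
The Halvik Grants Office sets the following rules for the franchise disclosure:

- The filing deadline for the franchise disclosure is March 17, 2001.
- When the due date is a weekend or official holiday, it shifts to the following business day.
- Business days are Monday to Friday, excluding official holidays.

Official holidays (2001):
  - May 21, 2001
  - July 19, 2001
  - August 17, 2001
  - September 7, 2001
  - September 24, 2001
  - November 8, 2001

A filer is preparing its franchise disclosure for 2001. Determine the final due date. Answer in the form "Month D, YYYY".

The stated deadline is March 17, 2001.
Because March 17, 2001 is a Saturday, the deadline becomes March 19, 2001 (Monday).
The final due date is March 19, 2001.

March 19, 2001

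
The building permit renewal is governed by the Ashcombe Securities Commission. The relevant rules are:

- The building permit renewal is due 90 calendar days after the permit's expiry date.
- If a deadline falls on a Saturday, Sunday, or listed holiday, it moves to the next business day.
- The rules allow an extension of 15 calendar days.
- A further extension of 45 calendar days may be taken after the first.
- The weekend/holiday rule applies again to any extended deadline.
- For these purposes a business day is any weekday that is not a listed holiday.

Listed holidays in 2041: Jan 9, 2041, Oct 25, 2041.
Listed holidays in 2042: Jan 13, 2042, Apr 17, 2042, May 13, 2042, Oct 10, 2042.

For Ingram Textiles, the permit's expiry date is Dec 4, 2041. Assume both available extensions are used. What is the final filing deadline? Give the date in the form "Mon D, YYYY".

Trigger date Dec 4, 2041 + 90 calendar days = Mar 4, 2042.
Mar 4, 2042 (Tuesday) is already a business day.
The 15-calendar-day extension moves the deadline from Mar 4, 2042 to Mar 19, 2042.
Mar 19, 2042 falls on a Wednesday, which is a business day, so no adjustment is needed.
Applying the 45-calendar-day extension: Mar 19, 2042 + 45 days = May 3, 2042.
May 3, 2042 is a Saturday; the next business day is May 5, 2042 (Monday).
The final due date is May 5, 2042.

May 5, 2042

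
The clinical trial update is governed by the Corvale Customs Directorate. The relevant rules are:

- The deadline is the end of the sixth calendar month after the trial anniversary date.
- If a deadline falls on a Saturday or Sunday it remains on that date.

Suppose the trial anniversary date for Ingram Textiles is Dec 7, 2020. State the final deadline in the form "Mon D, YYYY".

Jun 30, 2021

6 months after Dec 7, 2020 is June 2021; that month ends on Jun 30, 2021.
Jun 30, 2021 is a Wednesday; no weekend or holiday adjustment applies.
The final due date is Jun 30, 2021.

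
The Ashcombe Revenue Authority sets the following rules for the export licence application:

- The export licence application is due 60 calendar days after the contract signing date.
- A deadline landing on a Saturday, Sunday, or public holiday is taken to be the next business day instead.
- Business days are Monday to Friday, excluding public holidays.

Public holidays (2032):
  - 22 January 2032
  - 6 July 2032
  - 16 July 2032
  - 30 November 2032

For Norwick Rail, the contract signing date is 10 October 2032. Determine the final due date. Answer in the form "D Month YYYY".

Adding 60 calendar days to 10 October 2032 gives 9 December 2032.
9 December 2032 is a Thursday and not a listed holiday, so it stands.
Deadline: 9 December 2032.

9 December 2032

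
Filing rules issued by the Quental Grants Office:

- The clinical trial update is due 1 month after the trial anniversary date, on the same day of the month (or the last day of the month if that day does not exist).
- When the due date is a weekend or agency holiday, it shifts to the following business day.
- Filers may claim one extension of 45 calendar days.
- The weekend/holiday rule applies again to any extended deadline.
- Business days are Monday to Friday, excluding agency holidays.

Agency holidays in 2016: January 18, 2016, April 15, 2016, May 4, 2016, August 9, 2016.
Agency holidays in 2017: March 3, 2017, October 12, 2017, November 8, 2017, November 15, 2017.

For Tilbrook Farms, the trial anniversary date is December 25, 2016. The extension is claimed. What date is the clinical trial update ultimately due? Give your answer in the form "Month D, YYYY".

1 month from December 25, 2016 is January 25, 2017.
January 25, 2017 (Wednesday) is already a business day.
Applying the 45-calendar-day extension: January 25, 2017 + 45 days = March 11, 2017.
Because March 11, 2017 is a Saturday, the deadline becomes March 13, 2017 (Monday).
The final due date is March 13, 2017.

March 13, 2017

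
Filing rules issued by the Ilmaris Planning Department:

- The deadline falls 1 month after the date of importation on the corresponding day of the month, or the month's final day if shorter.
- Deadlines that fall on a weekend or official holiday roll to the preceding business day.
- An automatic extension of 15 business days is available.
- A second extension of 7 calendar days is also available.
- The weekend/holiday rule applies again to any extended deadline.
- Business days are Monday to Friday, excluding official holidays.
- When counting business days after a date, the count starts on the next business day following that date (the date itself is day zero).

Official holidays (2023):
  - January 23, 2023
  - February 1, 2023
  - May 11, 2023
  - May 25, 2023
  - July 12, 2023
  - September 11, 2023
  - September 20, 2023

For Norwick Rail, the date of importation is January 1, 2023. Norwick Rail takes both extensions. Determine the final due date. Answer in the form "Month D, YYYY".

March 1, 2023

1 month after January 1, 2023, on the same day of the month, is February 1, 2023.
Because February 1, 2023 is a listed holiday, the deadline becomes January 31, 2023 (Tuesday).
Applying the 15-business-day extension: 15 business days after January 31, 2023 is February 22, 2023.
Since February 22, 2023 is a Wednesday and not a holiday, the date is unchanged.
Applying the 7-calendar-day extension: February 22, 2023 + 7 days = March 1, 2023.
March 1, 2023 falls on a Wednesday, which is a business day, so no adjustment is needed.
So the filing is due March 1, 2023.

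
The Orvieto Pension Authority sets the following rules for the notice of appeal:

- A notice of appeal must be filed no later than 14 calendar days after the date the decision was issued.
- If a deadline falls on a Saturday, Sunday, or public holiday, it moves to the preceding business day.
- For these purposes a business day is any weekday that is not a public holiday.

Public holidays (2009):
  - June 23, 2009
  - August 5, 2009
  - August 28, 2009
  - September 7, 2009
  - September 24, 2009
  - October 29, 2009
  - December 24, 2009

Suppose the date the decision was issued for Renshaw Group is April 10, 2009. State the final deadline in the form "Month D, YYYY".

Adding 14 calendar days to April 10, 2009 gives April 24, 2009.
April 24, 2009 falls on a Friday, which is a business day, so no adjustment is needed.
Deadline: April 24, 2009.

April 24, 2009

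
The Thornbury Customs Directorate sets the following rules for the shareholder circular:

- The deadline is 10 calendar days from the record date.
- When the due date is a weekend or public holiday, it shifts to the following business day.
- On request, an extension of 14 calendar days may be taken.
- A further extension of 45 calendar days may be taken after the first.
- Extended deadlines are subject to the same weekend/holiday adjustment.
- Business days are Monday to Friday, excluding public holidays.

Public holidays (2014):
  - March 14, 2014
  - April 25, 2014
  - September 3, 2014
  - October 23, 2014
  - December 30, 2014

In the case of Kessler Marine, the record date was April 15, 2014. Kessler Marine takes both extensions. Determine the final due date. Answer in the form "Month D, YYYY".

June 26, 2014

Trigger date April 15, 2014 + 10 calendar days = April 25, 2014.
April 25, 2014 is a listed holiday, so it moves to the next business day, April 28, 2014 (Monday).
Applying the 14-calendar-day extension: April 28, 2014 + 14 days = May 12, 2014.
May 12, 2014 falls on a Monday, which is a business day, so no adjustment is needed.
Add the 45 calendar-day extension to May 12, 2014: June 26, 2014.
June 26, 2014 falls on a Thursday, which is a business day, so no adjustment is needed.
The final due date is June 26, 2014.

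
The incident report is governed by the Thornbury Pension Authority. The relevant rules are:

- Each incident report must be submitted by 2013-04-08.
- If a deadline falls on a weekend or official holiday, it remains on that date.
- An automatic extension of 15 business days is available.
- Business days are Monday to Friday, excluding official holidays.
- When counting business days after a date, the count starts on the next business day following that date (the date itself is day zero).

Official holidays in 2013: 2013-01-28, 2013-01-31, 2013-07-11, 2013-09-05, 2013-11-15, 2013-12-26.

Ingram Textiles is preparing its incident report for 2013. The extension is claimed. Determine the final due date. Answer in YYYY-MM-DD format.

The statutory due date is 2013-04-08.
2013-04-08 falls on a Monday. The rules make no weekend/holiday allowance, so it remains 2013-04-08.
Counting 15 further business days from 2013-04-08 reaches 2013-04-29.
2013-04-29 is a Monday; no weekend or holiday adjustment applies.
So the filing is due 2013-04-29.

2013-04-29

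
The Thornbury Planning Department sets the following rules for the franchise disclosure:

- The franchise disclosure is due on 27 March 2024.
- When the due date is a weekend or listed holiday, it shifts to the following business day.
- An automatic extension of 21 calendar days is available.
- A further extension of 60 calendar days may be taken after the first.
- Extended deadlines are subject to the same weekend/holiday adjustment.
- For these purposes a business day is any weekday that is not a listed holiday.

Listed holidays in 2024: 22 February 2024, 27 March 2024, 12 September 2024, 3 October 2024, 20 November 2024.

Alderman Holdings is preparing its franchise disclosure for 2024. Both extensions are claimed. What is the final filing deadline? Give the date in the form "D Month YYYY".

The stated deadline is 27 March 2024.
27 March 2024 falls on a listed holiday. Rolling to the next business day gives 28 March 2024, a Thursday.
With the 21-day extension, 28 March 2024 becomes 18 April 2024.
18 April 2024 falls on a Thursday, which is a business day, so no adjustment is needed.
The 60-calendar-day extension moves the deadline from 18 April 2024 to 17 June 2024.
Since 17 June 2024 is a Monday and not a holiday, the date is unchanged.
The final due date is 17 June 2024.

17 June 2024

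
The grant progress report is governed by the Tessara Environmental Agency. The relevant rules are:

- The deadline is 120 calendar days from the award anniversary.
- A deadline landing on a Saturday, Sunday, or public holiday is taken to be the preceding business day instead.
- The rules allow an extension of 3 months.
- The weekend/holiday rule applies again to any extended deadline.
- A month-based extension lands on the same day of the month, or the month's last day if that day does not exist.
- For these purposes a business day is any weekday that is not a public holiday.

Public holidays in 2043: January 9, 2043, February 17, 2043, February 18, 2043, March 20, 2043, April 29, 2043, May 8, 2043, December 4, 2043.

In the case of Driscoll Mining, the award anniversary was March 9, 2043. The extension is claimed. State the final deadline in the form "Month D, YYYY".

October 7, 2043

120 calendar days after March 9, 2043 is July 7, 2043.
July 7, 2043 (Tuesday) is already a business day.
Applying the 3 months extension: 3 months after July 7, 2043 is October 7, 2043.
October 7, 2043 is a Wednesday and not a listed holiday, so it stands.
The final due date is October 7, 2043.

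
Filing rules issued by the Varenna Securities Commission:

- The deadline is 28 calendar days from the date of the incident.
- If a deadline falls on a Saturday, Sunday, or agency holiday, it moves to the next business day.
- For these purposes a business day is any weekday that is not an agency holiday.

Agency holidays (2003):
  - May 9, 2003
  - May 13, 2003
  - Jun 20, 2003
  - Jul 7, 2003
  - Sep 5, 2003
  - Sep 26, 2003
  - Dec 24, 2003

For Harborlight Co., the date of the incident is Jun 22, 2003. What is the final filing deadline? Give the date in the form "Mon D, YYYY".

Jul 21, 2003

28 calendar days after Jun 22, 2003 is Jul 20, 2003.
Jul 20, 2003 is a Sunday; the next business day is Jul 21, 2003 (Monday).
So the filing is due Jul 21, 2003.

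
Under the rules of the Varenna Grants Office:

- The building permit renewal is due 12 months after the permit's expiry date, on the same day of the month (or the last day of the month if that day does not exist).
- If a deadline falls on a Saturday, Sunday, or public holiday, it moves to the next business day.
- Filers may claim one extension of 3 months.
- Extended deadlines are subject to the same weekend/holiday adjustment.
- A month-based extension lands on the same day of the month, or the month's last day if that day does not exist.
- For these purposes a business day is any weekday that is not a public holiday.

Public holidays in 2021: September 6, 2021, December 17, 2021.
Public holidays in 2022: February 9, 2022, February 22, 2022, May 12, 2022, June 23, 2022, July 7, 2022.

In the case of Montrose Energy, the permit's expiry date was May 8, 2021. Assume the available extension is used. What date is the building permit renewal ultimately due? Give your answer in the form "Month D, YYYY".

12 months after May 8, 2021, on the same day of the month, is May 8, 2022.
Because May 8, 2022 is a Sunday, the deadline becomes May 9, 2022 (Monday).
Add 3 months to May 9, 2022: August 9, 2022.
Since August 9, 2022 is a Tuesday and not a holiday, the date is unchanged.
Deadline: August 9, 2022.

August 9, 2022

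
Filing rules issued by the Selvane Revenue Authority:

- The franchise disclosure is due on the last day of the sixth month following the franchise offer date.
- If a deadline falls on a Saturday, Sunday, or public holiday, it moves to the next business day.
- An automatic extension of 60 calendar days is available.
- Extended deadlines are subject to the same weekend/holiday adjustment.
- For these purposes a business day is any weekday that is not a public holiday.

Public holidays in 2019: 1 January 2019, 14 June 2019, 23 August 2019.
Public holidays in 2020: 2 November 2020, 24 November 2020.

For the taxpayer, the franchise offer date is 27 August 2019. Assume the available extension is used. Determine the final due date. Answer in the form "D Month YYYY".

1 May 2020

6 months after 27 August 2019 is February 2020; that month ends on 29 February 2020.
Because 29 February 2020 is a Saturday, the deadline becomes 2 March 2020 (Monday).
Applying the 60-calendar-day extension: 2 March 2020 + 60 days = 1 May 2020.
Since 1 May 2020 is a Friday and not a holiday, the date is unchanged.
Deadline: 1 May 2020.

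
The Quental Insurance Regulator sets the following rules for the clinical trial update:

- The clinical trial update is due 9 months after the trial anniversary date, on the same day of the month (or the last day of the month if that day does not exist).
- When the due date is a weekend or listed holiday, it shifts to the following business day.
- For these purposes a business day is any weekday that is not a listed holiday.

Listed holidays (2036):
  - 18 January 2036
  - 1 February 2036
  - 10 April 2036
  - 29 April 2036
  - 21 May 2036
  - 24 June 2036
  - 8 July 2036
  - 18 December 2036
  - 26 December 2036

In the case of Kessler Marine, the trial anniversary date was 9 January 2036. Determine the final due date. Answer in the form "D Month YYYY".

9 months from 9 January 2036 is 9 October 2036.
9 October 2036 falls on a Thursday, which is a business day, so no adjustment is needed.
Final deadline: 9 October 2036.

9 October 2036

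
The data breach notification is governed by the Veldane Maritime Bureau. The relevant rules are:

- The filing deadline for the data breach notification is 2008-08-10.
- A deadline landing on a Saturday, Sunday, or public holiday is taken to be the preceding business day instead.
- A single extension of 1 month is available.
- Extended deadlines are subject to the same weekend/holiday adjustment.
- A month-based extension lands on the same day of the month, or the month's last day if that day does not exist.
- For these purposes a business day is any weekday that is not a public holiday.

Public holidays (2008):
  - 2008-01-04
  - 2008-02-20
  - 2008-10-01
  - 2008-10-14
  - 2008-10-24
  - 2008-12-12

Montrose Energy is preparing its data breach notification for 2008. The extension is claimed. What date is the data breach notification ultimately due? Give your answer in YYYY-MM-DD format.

2008-09-08

Start from the fixed due date, 2008-08-10.
2008-08-10 falls on a Sunday. Rolling to the preceding business day gives 2008-08-08, a Friday.
The 1 month extension carries 2008-08-08 to 2008-09-08.
2008-09-08 is a Monday and not a listed holiday, so it stands.
Deadline: 2008-09-08.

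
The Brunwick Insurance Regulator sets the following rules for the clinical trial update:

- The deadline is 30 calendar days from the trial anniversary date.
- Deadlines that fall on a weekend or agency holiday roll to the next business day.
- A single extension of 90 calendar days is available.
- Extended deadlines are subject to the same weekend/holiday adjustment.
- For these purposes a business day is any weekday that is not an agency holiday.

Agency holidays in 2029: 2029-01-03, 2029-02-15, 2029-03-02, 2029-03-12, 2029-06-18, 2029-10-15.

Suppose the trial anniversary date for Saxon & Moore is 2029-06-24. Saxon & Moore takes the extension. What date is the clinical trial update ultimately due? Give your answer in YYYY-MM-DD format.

From 2029-06-24, 30 calendar days later is 2029-07-24.
2029-07-24 falls on a Tuesday, which is a business day, so no adjustment is needed.
With the 90-day extension, 2029-07-24 becomes 2029-10-22.
Since 2029-10-22 is a Monday and not a holiday, the date is unchanged.
So the filing is due 2029-10-22.

2029-10-22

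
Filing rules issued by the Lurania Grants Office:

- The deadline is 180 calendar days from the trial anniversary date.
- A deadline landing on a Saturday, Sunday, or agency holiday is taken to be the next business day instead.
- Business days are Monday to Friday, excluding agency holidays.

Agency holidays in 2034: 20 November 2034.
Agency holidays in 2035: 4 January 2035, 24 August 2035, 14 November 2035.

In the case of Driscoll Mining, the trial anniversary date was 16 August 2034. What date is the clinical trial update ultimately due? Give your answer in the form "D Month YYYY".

12 February 2035

Trigger date 16 August 2034 + 180 calendar days = 12 February 2035.
12 February 2035 is a Monday and not a listed holiday, so it stands.
So the filing is due 12 February 2035.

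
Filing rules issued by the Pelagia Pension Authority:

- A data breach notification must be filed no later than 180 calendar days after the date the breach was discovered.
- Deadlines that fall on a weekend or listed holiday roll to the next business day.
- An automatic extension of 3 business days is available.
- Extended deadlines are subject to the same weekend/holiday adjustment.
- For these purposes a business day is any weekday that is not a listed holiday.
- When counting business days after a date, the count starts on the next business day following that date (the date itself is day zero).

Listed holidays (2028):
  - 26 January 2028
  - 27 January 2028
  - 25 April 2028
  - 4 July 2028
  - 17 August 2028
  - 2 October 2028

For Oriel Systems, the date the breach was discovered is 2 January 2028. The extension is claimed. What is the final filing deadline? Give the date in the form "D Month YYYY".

Adding 180 calendar days to 2 January 2028 gives 30 June 2028.
Since 30 June 2028 is a Friday and not a holiday, the date is unchanged.
Applying the 3-business-day extension: 3 business days after 30 June 2028 is 6 July 2028.
6 July 2028 (Thursday) is already a business day.
The final due date is 6 July 2028.

6 July 2028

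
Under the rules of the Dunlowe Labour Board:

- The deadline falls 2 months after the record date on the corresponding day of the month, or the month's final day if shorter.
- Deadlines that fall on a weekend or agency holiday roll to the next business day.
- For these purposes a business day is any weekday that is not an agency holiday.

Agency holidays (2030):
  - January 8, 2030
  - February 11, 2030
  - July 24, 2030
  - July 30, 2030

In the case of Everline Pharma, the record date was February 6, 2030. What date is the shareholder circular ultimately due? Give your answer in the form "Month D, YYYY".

Moving 2 months forward from February 6, 2030 on the corresponding day gives April 6, 2030.
Because April 6, 2030 is a Saturday, the deadline becomes April 8, 2030 (Monday).
Final deadline: April 8, 2030.

April 8, 2030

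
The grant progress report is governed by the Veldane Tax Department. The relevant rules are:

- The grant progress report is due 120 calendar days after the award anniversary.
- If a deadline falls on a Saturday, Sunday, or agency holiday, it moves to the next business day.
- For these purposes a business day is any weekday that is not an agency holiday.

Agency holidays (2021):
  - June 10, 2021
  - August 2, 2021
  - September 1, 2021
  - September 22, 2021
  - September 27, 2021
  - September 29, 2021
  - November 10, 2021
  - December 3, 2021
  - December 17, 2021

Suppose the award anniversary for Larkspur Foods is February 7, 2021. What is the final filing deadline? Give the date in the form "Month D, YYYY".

Adding 120 calendar days to February 7, 2021 gives June 7, 2021.
Since June 7, 2021 is a Monday and not a holiday, the date is unchanged.
So the filing is due June 7, 2021.

June 7, 2021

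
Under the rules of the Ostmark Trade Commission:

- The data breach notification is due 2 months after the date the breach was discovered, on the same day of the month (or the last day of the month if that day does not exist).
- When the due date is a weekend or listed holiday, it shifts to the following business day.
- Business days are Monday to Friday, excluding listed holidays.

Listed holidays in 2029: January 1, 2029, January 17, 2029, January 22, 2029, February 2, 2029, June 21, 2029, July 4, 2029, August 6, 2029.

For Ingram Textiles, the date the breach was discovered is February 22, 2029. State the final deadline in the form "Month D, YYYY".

Moving 2 months forward from February 22, 2029 on the corresponding day gives April 22, 2029.
Because April 22, 2029 is a Sunday, the deadline becomes April 23, 2029 (Monday).
So the filing is due April 23, 2029.

April 23, 2029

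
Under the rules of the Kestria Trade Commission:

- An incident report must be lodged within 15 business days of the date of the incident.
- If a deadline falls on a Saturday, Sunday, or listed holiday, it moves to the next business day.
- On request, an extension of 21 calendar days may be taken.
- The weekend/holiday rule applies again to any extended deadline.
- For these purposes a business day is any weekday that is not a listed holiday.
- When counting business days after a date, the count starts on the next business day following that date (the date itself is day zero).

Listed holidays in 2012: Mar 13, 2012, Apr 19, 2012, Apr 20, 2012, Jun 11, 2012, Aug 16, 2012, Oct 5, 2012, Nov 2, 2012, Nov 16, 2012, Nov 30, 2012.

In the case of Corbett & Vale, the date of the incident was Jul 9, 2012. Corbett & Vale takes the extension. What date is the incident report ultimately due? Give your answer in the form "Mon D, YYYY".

Starting the day after Jul 9, 2012 and counting 15 business days lands on Jul 30, 2012.
Jul 30, 2012 falls on a Monday, which is a business day, so no adjustment is needed.
Applying the 21-calendar-day extension: Jul 30, 2012 + 21 days = Aug 20, 2012.
Aug 20, 2012 is a Monday and not a listed holiday, so it stands.
So the filing is due Aug 20, 2012.

Aug 20, 2012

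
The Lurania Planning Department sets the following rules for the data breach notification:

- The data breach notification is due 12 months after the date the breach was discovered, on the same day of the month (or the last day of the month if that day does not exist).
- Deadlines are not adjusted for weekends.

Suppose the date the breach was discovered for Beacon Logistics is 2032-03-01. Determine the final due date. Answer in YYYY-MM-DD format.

12 months after 2032-03-01, on the same day of the month, is 2033-03-01.
2033-03-01 falls on a Tuesday. The rules make no weekend/holiday allowance, so it remains 2033-03-01.
Final deadline: 2033-03-01.

2033-03-01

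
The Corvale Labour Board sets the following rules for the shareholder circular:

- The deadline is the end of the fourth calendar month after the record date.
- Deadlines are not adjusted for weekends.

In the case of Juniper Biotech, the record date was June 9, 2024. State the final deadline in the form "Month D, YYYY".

4 months after June 9, 2024 is October 2024; that month ends on October 31, 2024.
No adjustment is made for weekends or holidays, so October 31, 2024 stands.
The final due date is October 31, 2024.

October 31, 2024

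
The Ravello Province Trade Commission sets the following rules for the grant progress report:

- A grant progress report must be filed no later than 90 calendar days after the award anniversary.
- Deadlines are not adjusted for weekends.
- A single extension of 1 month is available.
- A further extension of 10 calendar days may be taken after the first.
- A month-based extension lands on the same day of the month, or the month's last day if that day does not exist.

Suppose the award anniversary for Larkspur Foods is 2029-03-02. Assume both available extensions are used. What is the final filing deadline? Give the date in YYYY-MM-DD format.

2029-07-10

Trigger date 2029-03-02 + 90 calendar days = 2029-05-31.
2029-05-31 falls on a Thursday. The rules make no weekend/holiday allowance, so it remains 2029-05-31.
Add 1 month to 2029-05-31: 2029-06-30 (day 31 does not exist in June, so the month's last day is used).
No adjustment is made for weekends or holidays, so 2029-06-30 stands.
The 10-calendar-day extension moves the deadline from 2029-06-30 to 2029-07-10.
No adjustment is made for weekends or holidays, so 2029-07-10 stands.
Final deadline: 2029-07-10.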